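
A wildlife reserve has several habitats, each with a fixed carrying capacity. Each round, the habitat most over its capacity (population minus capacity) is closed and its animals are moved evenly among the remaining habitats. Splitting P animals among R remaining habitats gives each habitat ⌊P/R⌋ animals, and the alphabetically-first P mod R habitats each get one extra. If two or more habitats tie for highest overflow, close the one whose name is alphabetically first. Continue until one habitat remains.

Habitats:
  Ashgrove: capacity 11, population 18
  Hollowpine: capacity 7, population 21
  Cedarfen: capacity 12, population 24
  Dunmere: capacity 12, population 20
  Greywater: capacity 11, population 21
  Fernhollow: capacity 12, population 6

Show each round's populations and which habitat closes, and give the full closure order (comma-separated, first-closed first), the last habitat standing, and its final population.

Round 1: Ashgrove=18 Cedarfen=24 Dunmere=20 Fernhollow=6 Greywater=21 Hollowpine=21 → close Hollowpine (overflow 14)
  21÷5 = 4 each, +1 to first 1
Round 2: Ashgrove=23 Cedarfen=28 Dunmere=24 Fernhollow=10 Greywater=25 → close Cedarfen (overflow 16)
  28÷4 = 7 each, +1 to first 0
Round 3: Ashgrove=30 Dunmere=31 Fernhollow=17 Greywater=32 → close Greywater (overflow 21)
  32÷3 = 10 each, +1 to first 2
Round 4: Ashgrove=41 Dunmere=42 Fernhollow=27 → close Ashgrove (overflow 30)
  41÷2 = 20 each, +1 to first 1
Round 5: Dunmere=63 Fernhollow=47 → close Dunmere (overflow 51)
  63÷1 = 63 each, +1 to first 0

Closure order: Hollowpine, Cedarfen, Greywater, Ashgrove, Dunmere
Last habitat: Fernhollow with 110 animals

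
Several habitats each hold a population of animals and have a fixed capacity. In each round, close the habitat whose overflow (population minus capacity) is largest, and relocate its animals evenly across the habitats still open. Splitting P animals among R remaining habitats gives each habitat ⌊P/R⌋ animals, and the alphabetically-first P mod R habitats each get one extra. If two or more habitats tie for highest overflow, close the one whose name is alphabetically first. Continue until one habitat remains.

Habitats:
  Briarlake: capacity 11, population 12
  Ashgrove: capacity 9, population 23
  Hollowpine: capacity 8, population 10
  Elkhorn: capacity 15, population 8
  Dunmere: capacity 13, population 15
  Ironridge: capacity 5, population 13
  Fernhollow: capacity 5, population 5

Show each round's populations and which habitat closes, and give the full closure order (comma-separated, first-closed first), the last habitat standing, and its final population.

Closure order: Ashgrove, Ironridge, Briarlake, Dunmere, Hollowpine, Fernhollow
Last habitat: Elkhorn with 86 animals

Round 1: Ashgrove=23 Briarlake=12 Dunmere=15 Elkhorn=8 Fernhollow=5 Hollowpine=10 Ironridge=13 → close Ashgrove (overflow 14)
  23÷6 = 3 each, +1 to first 5
Round 2: Briarlake=16 Dunmere=19 Elkhorn=12 Fernhollow=9 Hollowpine=14 Ironridge=16 → close Ironridge (overflow 11)
  16÷5 = 3 each, +1 to first 1
Round 3: Briarlake=20 Dunmere=22 Elkhorn=15 Fernhollow=12 Hollowpine=17 → close Briarlake (overflow 9)
  20÷4 = 5 each, +1 to first 0
Round 4: Dunmere=27 Elkhorn=20 Fernhollow=17 Hollowpine=22 → close Dunmere (overflow 14)
  27÷3 = 9 each, +1 to first 0
Round 5: Elkhorn=29 Fernhollow=26 Hollowpine=31 → close Hollowpine (overflow 23)
  31÷2 = 15 each, +1 to first 1
Round 6: Elkhorn=45 Fernhollow=41 → close Fernhollow (overflow 36)
  41÷1 = 41 each, +1 to first 0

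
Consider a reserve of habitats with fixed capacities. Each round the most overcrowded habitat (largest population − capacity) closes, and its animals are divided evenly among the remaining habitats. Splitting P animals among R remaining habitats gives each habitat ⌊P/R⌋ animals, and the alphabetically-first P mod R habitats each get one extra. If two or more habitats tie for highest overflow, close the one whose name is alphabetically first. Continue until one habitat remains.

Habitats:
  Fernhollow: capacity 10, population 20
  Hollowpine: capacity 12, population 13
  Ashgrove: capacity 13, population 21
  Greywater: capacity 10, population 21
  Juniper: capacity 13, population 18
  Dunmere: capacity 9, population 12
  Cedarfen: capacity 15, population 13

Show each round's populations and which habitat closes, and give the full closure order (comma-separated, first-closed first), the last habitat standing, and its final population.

Closure order: Greywater, Fernhollow, Ashgrove, Dunmere, Juniper, Cedarfen
Last habitat: Hollowpine with 118 animals

Round 1: Ashgrove=21 Cedarfen=13 Dunmere=12 Fernhollow=20 Greywater=21 Hollowpine=13 Juniper=18 → close Greywater (overflow 11)
  21÷6 = 3 each, +1 to first 3
Round 2: Ashgrove=25 Cedarfen=17 Dunmere=16 Fernhollow=23 Hollowpine=16 Juniper=21 → close Fernhollow (overflow 13)
  23÷5 = 4 each, +1 to first 3
Round 3: Ashgrove=30 Cedarfen=22 Dunmere=21 Hollowpine=20 Juniper=25 → close Ashgrove (overflow 17)
  30÷4 = 7 each, +1 to first 2
Round 4: Cedarfen=30 Dunmere=29 Hollowpine=27 Juniper=32 → close Dunmere (overflow 20)
  29÷3 = 9 each, +1 to first 2
Round 5: Cedarfen=40 Hollowpine=37 Juniper=41 → close Juniper (overflow 28)
  41÷2 = 20 each, +1 to first 1
Round 6: Cedarfen=61 Hollowpine=57 → close Cedarfen (overflow 46)
  61÷1 = 61 each, +1 to first 0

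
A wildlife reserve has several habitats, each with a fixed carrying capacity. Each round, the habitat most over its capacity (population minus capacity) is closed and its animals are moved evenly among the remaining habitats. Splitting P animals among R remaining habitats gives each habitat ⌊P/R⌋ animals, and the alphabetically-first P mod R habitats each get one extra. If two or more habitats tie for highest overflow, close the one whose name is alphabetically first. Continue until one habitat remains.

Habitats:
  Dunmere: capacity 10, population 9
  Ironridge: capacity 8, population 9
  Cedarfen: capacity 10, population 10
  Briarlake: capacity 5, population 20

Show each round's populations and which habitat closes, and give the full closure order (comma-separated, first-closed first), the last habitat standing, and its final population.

Round 1: Briarlake=20 Cedarfen=10 Dunmere=9 Ironridge=9 → close Briarlake (overflow 15)
  20÷3 = 6 each, +1 to first 2
Round 2: Cedarfen=17 Dunmere=16 Ironridge=15 → close Cedarfen (overflow 7)
  17÷2 = 8 each, +1 to first 1
Round 3: Dunmere=25 Ironridge=23 → close Dunmere (overflow 15)
  25÷1 = 25 each, +1 to first 0

Closure order: Briarlake, Cedarfen, Dunmere
Last habitat: Ironridge with 48 animals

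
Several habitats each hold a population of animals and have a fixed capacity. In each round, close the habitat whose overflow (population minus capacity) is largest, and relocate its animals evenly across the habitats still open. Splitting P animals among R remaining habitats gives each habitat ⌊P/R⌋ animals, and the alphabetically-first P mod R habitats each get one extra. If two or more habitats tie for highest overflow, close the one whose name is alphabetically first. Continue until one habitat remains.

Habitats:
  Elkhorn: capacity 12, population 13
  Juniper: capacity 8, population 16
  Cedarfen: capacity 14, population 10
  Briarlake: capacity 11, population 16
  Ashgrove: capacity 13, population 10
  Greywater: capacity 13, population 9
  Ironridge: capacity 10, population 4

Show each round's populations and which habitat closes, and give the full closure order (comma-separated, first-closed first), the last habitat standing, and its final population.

Round 1: Ashgrove=10 Briarlake=16 Cedarfen=10 Elkhorn=13 Greywater=9 Ironridge=4 Juniper=16 → close Juniper (overflow 8)
  16÷6 = 2 each, +1 to first 4
Round 2: Ashgrove=13 Briarlake=19 Cedarfen=13 Elkhorn=16 Greywater=11 Ironridge=6 → close Briarlake (overflow 8)
  19÷5 = 3 each, +1 to first 4
Round 3: Ashgrove=17 Cedarfen=17 Elkhorn=20 Greywater=15 Ironridge=9 → close Elkhorn (overflow 8)
  20÷4 = 5 each, +1 to first 0
Round 4: Ashgrove=22 Cedarfen=22 Greywater=20 Ironridge=14 → close Ashgrove (overflow 9)
  22÷3 = 7 each, +1 to first 1
Round 5: Cedarfen=30 Greywater=27 Ironridge=21 → close Cedarfen (overflow 16)
  30÷2 = 15 each, +1 to first 0
Round 6: Greywater=42 Ironridge=36 → close Greywater (overflow 29)
  42÷1 = 42 each, +1 to first 0

Closure order: Juniper, Briarlake, Elkhorn, Ashgrove, Cedarfen, Greywater
Last habitat: Ironridge with 78 animals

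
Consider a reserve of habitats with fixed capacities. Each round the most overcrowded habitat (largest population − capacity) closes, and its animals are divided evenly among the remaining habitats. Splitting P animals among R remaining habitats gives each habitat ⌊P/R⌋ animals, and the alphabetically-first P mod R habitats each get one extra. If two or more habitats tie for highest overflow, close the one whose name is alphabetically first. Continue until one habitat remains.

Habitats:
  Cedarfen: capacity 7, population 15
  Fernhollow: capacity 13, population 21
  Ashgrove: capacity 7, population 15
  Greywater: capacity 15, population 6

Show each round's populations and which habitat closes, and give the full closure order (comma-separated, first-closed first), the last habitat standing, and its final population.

Closure order: Ashgrove, Cedarfen, Fernhollow
Last habitat: Greywater with 57 animals

Round 1: Ashgrove=15 Cedarfen=15 Fernhollow=21 Greywater=6 → close Ashgrove (overflow 8)
  15÷3 = 5 each, +1 to first 0
Round 2: Cedarfen=20 Fernhollow=26 Greywater=11 → close Cedarfen (overflow 13)
  20÷2 = 10 each, +1 to first 0
Round 3: Fernhollow=36 Greywater=21 → close Fernhollow (overflow 23)
  36÷1 = 36 each, +1 to first 0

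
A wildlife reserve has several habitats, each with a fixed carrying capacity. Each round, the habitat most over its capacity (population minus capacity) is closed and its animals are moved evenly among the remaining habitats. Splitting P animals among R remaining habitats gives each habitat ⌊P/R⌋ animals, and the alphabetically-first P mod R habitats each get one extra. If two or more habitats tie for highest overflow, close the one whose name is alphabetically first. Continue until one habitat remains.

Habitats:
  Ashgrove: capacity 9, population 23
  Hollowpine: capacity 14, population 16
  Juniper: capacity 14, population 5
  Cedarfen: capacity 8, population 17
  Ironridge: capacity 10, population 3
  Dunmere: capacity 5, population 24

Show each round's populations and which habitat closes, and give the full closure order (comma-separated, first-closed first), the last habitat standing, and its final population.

Round 1: Ashgrove=23 Cedarfen=17 Dunmere=24 Hollowpine=16 Ironridge=3 Juniper=5 → close Dunmere (overflow 19)
  24÷5 = 4 each, +1 to first 4
Round 2: Ashgrove=28 Cedarfen=22 Hollowpine=21 Ironridge=8 Juniper=9 → close Ashgrove (overflow 19)
  28÷4 = 7 each, +1 to first 0
Round 3: Cedarfen=29 Hollowpine=28 Ironridge=15 Juniper=16 → close Cedarfen (overflow 21)
  29÷3 = 9 each, +1 to first 2
Round 4: Hollowpine=38 Ironridge=25 Juniper=25 → close Hollowpine (overflow 24)
  38÷2 = 19 each, +1 to first 0
Round 5: Ironridge=44 Juniper=44 → close Ironridge (overflow 34)
  44÷1 = 44 each, +1 to first 0

Closure order: Dunmere, Ashgrove, Cedarfen, Hollowpine, Ironridge
Last habitat: Juniper with 88 animals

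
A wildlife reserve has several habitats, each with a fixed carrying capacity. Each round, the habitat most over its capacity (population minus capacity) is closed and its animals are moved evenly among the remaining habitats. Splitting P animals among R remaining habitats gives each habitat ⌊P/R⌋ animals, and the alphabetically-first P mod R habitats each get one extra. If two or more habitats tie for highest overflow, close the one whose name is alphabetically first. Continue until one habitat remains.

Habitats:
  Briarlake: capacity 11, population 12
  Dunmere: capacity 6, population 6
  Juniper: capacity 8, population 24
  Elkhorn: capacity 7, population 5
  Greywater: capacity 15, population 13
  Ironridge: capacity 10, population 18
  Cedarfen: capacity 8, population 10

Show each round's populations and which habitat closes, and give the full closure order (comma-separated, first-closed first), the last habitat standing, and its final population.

Round 1: Briarlake=12 Cedarfen=10 Dunmere=6 Elkhorn=5 Greywater=13 Ironridge=18 Juniper=24 → close Juniper (overflow 16)
  24÷6 = 4 each, +1 to first 0
Round 2: Briarlake=16 Cedarfen=14 Dunmere=10 Elkhorn=9 Greywater=17 Ironridge=22 → close Ironridge (overflow 12)
  22÷5 = 4 each, +1 to first 2
Round 3: Briarlake=21 Cedarfen=19 Dunmere=14 Elkhorn=13 Greywater=21 → close Cedarfen (overflow 11)
  19÷4 = 4 each, +1 to first 3
Round 4: Briarlake=26 Dunmere=19 Elkhorn=18 Greywater=25 → close Briarlake (overflow 15)
  26÷3 = 8 each, +1 to first 2
Round 5: Dunmere=28 Elkhorn=27 Greywater=33 → close Dunmere (overflow 22)
  28÷2 = 14 each, +1 to first 0
Round 6: Elkhorn=41 Greywater=47 → close Elkhorn (overflow 34)
  41÷1 = 41 each, +1 to first 0

Closure order: Juniper, Ironridge, Cedarfen, Briarlake, Dunmere, Elkhorn
Last habitat: Greywater with 88 animals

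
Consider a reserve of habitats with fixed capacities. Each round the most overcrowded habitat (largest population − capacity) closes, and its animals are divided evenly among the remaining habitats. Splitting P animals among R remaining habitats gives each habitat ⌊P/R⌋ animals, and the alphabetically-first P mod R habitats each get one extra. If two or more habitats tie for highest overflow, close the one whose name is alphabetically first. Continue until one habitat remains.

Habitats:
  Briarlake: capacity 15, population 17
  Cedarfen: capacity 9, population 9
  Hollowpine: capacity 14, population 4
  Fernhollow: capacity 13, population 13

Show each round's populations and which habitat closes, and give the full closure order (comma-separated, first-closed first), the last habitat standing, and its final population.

Round 1: Briarlake=17 Cedarfen=9 Fernhollow=13 Hollowpine=4 → close Briarlake (overflow 2)
  17÷3 = 5 each, +1 to first 2
Round 2: Cedarfen=15 Fernhollow=19 Hollowpine=9 → close Cedarfen (overflow 6)
  15÷2 = 7 each, +1 to first 1
Round 3: Fernhollow=27 Hollowpine=16 → close Fernhollow (overflow 14)
  27÷1 = 27 each, +1 to first 0

Closure order: Briarlake, Cedarfen, Fernhollow
Last habitat: Hollowpine with 43 animals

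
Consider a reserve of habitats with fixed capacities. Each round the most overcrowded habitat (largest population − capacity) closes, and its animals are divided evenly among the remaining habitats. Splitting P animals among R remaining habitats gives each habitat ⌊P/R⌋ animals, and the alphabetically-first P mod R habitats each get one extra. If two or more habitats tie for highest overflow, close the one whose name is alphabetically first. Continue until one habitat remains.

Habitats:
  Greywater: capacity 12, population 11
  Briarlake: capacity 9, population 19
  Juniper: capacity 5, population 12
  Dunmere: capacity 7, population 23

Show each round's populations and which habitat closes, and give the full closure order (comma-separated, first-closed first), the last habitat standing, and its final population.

Round 1: Briarlake=19 Dunmere=23 Greywater=11 Juniper=12 → close Dunmere (overflow 16)
  23÷3 = 7 each, +1 to first 2
Round 2: Briarlake=27 Greywater=19 Juniper=19 → close Briarlake (overflow 18)
  27÷2 = 13 each, +1 to first 1
Round 3: Greywater=33 Juniper=32 → close Juniper (overflow 27)
  32÷1 = 32 each, +1 to first 0

Closure order: Dunmere, Briarlake, Juniper
Last habitat: Greywater with 65 animals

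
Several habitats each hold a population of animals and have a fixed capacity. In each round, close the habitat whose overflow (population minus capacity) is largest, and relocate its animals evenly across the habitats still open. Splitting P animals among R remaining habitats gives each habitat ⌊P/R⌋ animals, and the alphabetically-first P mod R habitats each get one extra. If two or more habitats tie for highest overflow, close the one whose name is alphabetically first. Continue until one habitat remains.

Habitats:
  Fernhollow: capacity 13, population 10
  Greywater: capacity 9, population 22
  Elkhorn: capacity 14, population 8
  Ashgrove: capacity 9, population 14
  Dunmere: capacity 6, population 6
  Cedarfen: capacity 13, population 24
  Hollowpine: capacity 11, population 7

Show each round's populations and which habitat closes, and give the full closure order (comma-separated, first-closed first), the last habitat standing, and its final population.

Round 1: Ashgrove=14 Cedarfen=24 Dunmere=6 Elkhorn=8 Fernhollow=10 Greywater=22 Hollowpine=7 → close Greywater (overflow 13)
  22÷6 = 3 each, +1 to first 4
Round 2: Ashgrove=18 Cedarfen=28 Dunmere=10 Elkhorn=12 Fernhollow=13 Hollowpine=10 → close Cedarfen (overflow 15)
  28÷5 = 5 each, +1 to first 3
Round 3: Ashgrove=24 Dunmere=16 Elkhorn=18 Fernhollow=18 Hollowpine=15 → close Ashgrove (overflow 15)
  24÷4 = 6 each, +1 to first 0
Round 4: Dunmere=22 Elkhorn=24 Fernhollow=24 Hollowpine=21 → close Dunmere (overflow 16)
  22÷3 = 7 each, +1 to first 1
Round 5: Elkhorn=32 Fernhollow=31 Hollowpine=28 → close Elkhorn (overflow 18)
  32÷2 = 16 each, +1 to first 0
Round 6: Fernhollow=47 Hollowpine=44 → close Fernhollow (overflow 34)
  47÷1 = 47 each, +1 to first 0

Closure order: Greywater, Cedarfen, Ashgrove, Dunmere, Elkhorn, Fernhollow
Last habitat: Hollowpine with 91 animals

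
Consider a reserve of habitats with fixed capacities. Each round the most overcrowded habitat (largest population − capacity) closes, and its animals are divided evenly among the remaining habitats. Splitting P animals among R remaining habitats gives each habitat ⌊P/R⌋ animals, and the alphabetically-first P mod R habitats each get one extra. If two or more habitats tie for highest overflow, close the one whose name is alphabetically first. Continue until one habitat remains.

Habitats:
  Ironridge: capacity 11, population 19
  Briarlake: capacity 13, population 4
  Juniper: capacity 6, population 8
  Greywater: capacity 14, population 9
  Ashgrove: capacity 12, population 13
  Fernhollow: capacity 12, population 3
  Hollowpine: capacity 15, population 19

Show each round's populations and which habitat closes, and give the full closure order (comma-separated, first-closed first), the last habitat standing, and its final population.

Closure order: Ironridge, Hollowpine, Ashgrove, Juniper, Greywater, Briarlake
Last habitat: Fernhollow with 75 animals

Round 1: Ashgrove=13 Briarlake=4 Fernhollow=3 Greywater=9 Hollowpine=19 Ironridge=19 Juniper=8 → close Ironridge (overflow 8)
  19÷6 = 3 each, +1 to first 1
Round 2: Ashgrove=17 Briarlake=7 Fernhollow=6 Greywater=12 Hollowpine=22 Juniper=11 → close Hollowpine (overflow 7)
  22÷5 = 4 each, +1 to first 2
Round 3: Ashgrove=22 Briarlake=12 Fernhollow=10 Greywater=16 Juniper=15 → close Ashgrove (overflow 10)
  22÷4 = 5 each, +1 to first 2
Round 4: Briarlake=18 Fernhollow=16 Greywater=21 Juniper=20 → close Juniper (overflow 14)
  20÷3 = 6 each, +1 to first 2
Round 5: Briarlake=25 Fernhollow=23 Greywater=27 → close Greywater (overflow 13)
  27÷2 = 13 each, +1 to first 1
Round 6: Briarlake=39 Fernhollow=36 → close Briarlake (overflow 26)
  39÷1 = 39 each, +1 to first 0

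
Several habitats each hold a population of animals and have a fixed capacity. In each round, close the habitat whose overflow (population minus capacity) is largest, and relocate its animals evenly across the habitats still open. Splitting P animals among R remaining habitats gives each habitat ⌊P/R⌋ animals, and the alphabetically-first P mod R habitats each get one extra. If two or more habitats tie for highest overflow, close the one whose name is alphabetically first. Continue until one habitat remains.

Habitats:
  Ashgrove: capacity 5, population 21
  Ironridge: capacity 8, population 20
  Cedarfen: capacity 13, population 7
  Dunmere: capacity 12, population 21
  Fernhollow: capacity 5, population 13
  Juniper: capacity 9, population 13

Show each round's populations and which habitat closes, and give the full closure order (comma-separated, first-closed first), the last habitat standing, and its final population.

Round 1: Ashgrove=21 Cedarfen=7 Dunmere=21 Fernhollow=13 Ironridge=20 Juniper=13 → close Ashgrove (overflow 16)
  21÷5 = 4 each, +1 to first 1
Round 2: Cedarfen=12 Dunmere=25 Fernhollow=17 Ironridge=24 Juniper=17 → close Ironridge (overflow 16)
  24÷4 = 6 each, +1 to first 0
Round 3: Cedarfen=18 Dunmere=31 Fernhollow=23 Juniper=23 → close Dunmere (overflow 19)
  31÷3 = 10 each, +1 to first 1
Round 4: Cedarfen=29 Fernhollow=33 Juniper=33 → close Fernhollow (overflow 28)
  33÷2 = 16 each, +1 to first 1
Round 5: Cedarfen=46 Juniper=49 → close Juniper (overflow 40)
  49÷1 = 49 each, +1 to first 0

Closure order: Ashgrove, Ironridge, Dunmere, Fernhollow, Juniper
Last habitat: Cedarfen with 95 animals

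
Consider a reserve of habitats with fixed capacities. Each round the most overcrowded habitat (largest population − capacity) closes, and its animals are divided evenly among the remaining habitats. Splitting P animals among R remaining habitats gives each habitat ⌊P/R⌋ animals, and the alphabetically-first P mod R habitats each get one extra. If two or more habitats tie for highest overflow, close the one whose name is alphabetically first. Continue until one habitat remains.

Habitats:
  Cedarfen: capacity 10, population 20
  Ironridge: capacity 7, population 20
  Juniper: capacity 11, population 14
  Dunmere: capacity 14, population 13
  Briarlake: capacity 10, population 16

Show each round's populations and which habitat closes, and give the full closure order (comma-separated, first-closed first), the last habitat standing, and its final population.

Closure order: Ironridge, Cedarfen, Briarlake, Juniper
Last habitat: Dunmere with 83 animals

Round 1: Briarlake=16 Cedarfen=20 Dunmere=13 Ironridge=20 Juniper=14 → close Ironridge (overflow 13)
  20÷4 = 5 each, +1 to first 0
Round 2: Briarlake=21 Cedarfen=25 Dunmere=18 Juniper=19 → close Cedarfen (overflow 15)
  25÷3 = 8 each, +1 to first 1
Round 3: Briarlake=30 Dunmere=26 Juniper=27 → close Briarlake (overflow 20)
  30÷2 = 15 each, +1 to first 0
Round 4: Dunmere=41 Juniper=42 → close Juniper (overflow 31)
  42÷1 = 42 each, +1 to first 0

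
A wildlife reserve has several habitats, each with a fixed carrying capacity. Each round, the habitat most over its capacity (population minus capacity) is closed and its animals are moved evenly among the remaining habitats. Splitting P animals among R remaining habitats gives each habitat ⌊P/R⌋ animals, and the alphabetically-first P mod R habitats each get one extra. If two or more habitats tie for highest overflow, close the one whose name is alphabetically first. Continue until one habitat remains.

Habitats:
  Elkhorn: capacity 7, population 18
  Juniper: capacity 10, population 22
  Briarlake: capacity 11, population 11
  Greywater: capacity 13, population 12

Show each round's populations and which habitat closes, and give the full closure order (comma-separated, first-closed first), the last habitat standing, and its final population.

Closure order: Juniper, Elkhorn, Briarlake
Last habitat: Greywater with 63 animals

Round 1: Briarlake=11 Elkhorn=18 Greywater=12 Juniper=22 → close Juniper (overflow 12)
  22÷3 = 7 each, +1 to first 1
Round 2: Briarlake=19 Elkhorn=25 Greywater=19 → close Elkhorn (overflow 18)
  25÷2 = 12 each, +1 to first 1
Round 3: Briarlake=32 Greywater=31 → close Briarlake (overflow 21)
  32÷1 = 32 each, +1 to first 0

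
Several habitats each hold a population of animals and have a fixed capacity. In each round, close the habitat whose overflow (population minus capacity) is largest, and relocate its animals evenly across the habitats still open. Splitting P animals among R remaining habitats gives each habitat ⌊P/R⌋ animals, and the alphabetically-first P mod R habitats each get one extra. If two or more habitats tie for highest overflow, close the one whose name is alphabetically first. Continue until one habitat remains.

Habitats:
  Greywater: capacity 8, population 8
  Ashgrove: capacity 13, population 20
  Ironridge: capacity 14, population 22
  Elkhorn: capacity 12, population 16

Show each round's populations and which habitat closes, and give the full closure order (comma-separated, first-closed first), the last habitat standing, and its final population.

Closure order: Ironridge, Ashgrove, Elkhorn
Last habitat: Greywater with 66 animals

Round 1: Ashgrove=20 Elkhorn=16 Greywater=8 Ironridge=22 → close Ironridge (overflow 8)
  22÷3 = 7 each, +1 to first 1
Round 2: Ashgrove=28 Elkhorn=23 Greywater=15 → close Ashgrove (overflow 15)
  28÷2 = 14 each, +1 to first 0
Round 3: Elkhorn=37 Greywater=29 → close Elkhorn (overflow 25)
  37÷1 = 37 each, +1 to first 0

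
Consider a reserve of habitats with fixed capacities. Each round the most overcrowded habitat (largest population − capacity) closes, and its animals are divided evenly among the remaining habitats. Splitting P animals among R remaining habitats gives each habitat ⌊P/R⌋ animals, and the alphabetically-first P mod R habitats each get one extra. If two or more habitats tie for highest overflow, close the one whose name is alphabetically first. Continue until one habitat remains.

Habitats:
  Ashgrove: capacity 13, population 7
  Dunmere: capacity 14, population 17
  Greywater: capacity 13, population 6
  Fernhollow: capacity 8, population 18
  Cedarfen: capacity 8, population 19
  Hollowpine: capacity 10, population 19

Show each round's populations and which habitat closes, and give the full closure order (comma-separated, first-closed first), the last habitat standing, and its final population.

Round 1: Ashgrove=7 Cedarfen=19 Dunmere=17 Fernhollow=18 Greywater=6 Hollowpine=19 → close Cedarfen (overflow 11)
  19÷5 = 3 each, +1 to first 4
Round 2: Ashgrove=11 Dunmere=21 Fernhollow=22 Greywater=10 Hollowpine=22 → close Fernhollow (overflow 14)
  22÷4 = 5 each, +1 to first 2
Round 3: Ashgrove=17 Dunmere=27 Greywater=15 Hollowpine=27 → close Hollowpine (overflow 17)
  27÷3 = 9 each, +1 to first 0
Round 4: Ashgrove=26 Dunmere=36 Greywater=24 → close Dunmere (overflow 22)
  36÷2 = 18 each, +1 to first 0
Round 5: Ashgrove=44 Greywater=42 → close Ashgrove (overflow 31)
  44÷1 = 44 each, +1 to first 0

Closure order: Cedarfen, Fernhollow, Hollowpine, Dunmere, Ashgrove
Last habitat: Greywater with 86 animals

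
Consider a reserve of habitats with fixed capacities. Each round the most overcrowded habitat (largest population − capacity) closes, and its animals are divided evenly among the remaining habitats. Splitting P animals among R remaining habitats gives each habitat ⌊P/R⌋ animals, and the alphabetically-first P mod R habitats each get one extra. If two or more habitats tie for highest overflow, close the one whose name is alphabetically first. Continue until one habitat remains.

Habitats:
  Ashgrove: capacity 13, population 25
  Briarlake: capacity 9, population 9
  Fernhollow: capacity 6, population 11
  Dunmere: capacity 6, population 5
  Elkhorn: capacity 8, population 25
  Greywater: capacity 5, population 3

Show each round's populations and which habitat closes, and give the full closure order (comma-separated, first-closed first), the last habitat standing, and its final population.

Round 1: Ashgrove=25 Briarlake=9 Dunmere=5 Elkhorn=25 Fernhollow=11 Greywater=3 → close Elkhorn (overflow 17)
  25÷5 = 5 each, +1 to first 0
Round 2: Ashgrove=30 Briarlake=14 Dunmere=10 Fernhollow=16 Greywater=8 → close Ashgrove (overflow 17)
  30÷4 = 7 each, +1 to first 2
Round 3: Briarlake=22 Dunmere=18 Fernhollow=23 Greywater=15 → close Fernhollow (overflow 17)
  23÷3 = 7 each, +1 to first 2
Round 4: Briarlake=30 Dunmere=26 Greywater=22 → close Briarlake (overflow 21)
  30÷2 = 15 each, +1 to first 0
Round 5: Dunmere=41 Greywater=37 → close Dunmere (overflow 35)
  41÷1 = 41 each, +1 to first 0

Closure order: Elkhorn, Ashgrove, Fernhollow, Briarlake, Dunmere
Last habitat: Greywater with 78 animals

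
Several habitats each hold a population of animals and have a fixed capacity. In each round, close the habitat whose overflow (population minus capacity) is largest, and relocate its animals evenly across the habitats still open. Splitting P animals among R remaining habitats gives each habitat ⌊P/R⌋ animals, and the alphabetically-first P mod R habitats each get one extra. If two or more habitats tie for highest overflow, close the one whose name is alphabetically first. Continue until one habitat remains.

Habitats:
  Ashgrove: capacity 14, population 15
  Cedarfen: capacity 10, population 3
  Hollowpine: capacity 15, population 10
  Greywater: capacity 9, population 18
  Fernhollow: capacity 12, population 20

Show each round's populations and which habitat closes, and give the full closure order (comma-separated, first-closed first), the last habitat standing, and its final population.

Closure order: Greywater, Fernhollow, Ashgrove, Hollowpine
Last habitat: Cedarfen with 66 animals

Round 1: Ashgrove=15 Cedarfen=3 Fernhollow=20 Greywater=18 Hollowpine=10 → close Greywater (overflow 9)
  18÷4 = 4 each, +1 to first 2
Round 2: Ashgrove=20 Cedarfen=8 Fernhollow=24 Hollowpine=14 → close Fernhollow (overflow 12)
  24÷3 = 8 each, +1 to first 0
Round 3: Ashgrove=28 Cedarfen=16 Hollowpine=22 → close Ashgrove (overflow 14)
  28÷2 = 14 each, +1 to first 0
Round 4: Cedarfen=30 Hollowpine=36 → close Hollowpine (overflow 21)
  36÷1 = 36 each, +1 to first 0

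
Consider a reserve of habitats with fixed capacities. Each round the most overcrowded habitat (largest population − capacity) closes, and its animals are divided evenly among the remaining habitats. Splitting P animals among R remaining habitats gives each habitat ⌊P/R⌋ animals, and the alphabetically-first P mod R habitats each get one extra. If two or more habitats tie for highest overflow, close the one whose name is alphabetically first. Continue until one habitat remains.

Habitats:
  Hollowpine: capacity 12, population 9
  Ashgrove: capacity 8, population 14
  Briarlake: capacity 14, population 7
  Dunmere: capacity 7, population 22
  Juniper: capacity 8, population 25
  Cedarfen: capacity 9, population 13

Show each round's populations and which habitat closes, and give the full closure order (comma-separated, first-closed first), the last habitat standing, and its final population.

Round 1: Ashgrove=14 Briarlake=7 Cedarfen=13 Dunmere=22 Hollowpine=9 Juniper=25 → close Juniper (overflow 17)
  25÷5 = 5 each, +1 to first 0
Round 2: Ashgrove=19 Briarlake=12 Cedarfen=18 Dunmere=27 Hollowpine=14 → close Dunmere (overflow 20)
  27÷4 = 6 each, +1 to first 3
Round 3: Ashgrove=26 Briarlake=19 Cedarfen=25 Hollowpine=20 → close Ashgrove (overflow 18)
  26÷3 = 8 each, +1 to first 2
Round 4: Briarlake=28 Cedarfen=34 Hollowpine=28 → close Cedarfen (overflow 25)
  34÷2 = 17 each, +1 to first 0
Round 5: Briarlake=45 Hollowpine=45 → close Hollowpine (overflow 33)
  45÷1 = 45 each, +1 to first 0

Closure order: Juniper, Dunmere, Ashgrove, Cedarfen, Hollowpine
Last habitat: Briarlake with 90 animals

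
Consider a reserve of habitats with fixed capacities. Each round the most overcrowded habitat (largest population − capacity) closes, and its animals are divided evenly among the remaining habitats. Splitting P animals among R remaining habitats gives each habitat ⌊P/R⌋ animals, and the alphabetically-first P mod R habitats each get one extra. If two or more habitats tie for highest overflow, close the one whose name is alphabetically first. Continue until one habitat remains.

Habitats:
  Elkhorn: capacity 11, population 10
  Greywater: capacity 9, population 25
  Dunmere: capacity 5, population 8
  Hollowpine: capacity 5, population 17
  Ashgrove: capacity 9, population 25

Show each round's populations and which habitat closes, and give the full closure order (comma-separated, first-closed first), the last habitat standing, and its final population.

Round 1: Ashgrove=25 Dunmere=8 Elkhorn=10 Greywater=25 Hollowpine=17 → close Ashgrove (overflow 16)
  25÷4 = 6 each, +1 to first 1
Round 2: Dunmere=15 Elkhorn=16 Greywater=31 Hollowpine=23 → close Greywater (overflow 22)
  31÷3 = 10 each, +1 to first 1
Round 3: Dunmere=26 Elkhorn=26 Hollowpine=33 → close Hollowpine (overflow 28)
  33÷2 = 16 each, +1 to first 1
Round 4: Dunmere=43 Elkhorn=42 → close Dunmere (overflow 38)
  43÷1 = 43 each, +1 to first 0

Closure order: Ashgrove, Greywater, Hollowpine, Dunmere
Last habitat: Elkhorn with 85 animals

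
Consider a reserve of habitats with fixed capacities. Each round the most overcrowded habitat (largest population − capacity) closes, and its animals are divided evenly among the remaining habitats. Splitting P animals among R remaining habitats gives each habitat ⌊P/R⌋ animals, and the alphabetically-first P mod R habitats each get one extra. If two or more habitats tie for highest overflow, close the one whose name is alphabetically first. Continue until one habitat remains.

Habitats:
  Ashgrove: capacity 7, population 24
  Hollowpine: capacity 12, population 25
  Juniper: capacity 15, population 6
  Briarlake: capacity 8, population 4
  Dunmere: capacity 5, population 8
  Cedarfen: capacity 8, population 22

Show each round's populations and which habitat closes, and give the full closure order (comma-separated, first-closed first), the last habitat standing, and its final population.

Round 1: Ashgrove=24 Briarlake=4 Cedarfen=22 Dunmere=8 Hollowpine=25 Juniper=6 → close Ashgrove (overflow 17)
  24÷5 = 4 each, +1 to first 4
Round 2: Briarlake=9 Cedarfen=27 Dunmere=13 Hollowpine=30 Juniper=10 → close Cedarfen (overflow 19)
  27÷4 = 6 each, +1 to first 3
Round 3: Briarlake=16 Dunmere=20 Hollowpine=37 Juniper=16 → close Hollowpine (overflow 25)
  37÷3 = 12 each, +1 to first 1
Round 4: Briarlake=29 Dunmere=32 Juniper=28 → close Dunmere (overflow 27)
  32÷2 = 16 each, +1 to first 0
Round 5: Briarlake=45 Juniper=44 → close Briarlake (overflow 37)
  45÷1 = 45 each, +1 to first 0

Closure order: Ashgrove, Cedarfen, Hollowpine, Dunmere, Briarlake
Last habitat: Juniper with 89 animals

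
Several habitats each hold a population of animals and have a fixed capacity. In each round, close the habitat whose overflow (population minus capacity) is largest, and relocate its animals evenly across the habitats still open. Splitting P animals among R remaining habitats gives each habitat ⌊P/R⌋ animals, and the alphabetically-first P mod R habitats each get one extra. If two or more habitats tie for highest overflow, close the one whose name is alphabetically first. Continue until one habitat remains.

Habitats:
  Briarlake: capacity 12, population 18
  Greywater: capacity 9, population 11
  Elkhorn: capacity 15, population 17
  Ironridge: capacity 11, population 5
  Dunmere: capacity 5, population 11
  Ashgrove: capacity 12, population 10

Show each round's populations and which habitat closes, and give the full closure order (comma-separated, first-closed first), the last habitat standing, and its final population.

Closure order: Briarlake, Dunmere, Elkhorn, Greywater, Ashgrove
Last habitat: Ironridge with 72 animals

Round 1: Ashgrove=10 Briarlake=18 Dunmere=11 Elkhorn=17 Greywater=11 Ironridge=5 → close Briarlake (overflow 6)
  18÷5 = 3 each, +1 to first 3
Round 2: Ashgrove=14 Dunmere=15 Elkhorn=21 Greywater=14 Ironridge=8 → close Dunmere (overflow 10)
  15÷4 = 3 each, +1 to first 3
Round 3: Ashgrove=18 Elkhorn=25 Greywater=18 Ironridge=11 → close Elkhorn (overflow 10)
  25÷3 = 8 each, +1 to first 1
Round 4: Ashgrove=27 Greywater=26 Ironridge=19 → close Greywater (overflow 17)
  26÷2 = 13 each, +1 to first 0
Round 5: Ashgrove=40 Ironridge=32 → close Ashgrove (overflow 28)
  40÷1 = 40 each, +1 to first 0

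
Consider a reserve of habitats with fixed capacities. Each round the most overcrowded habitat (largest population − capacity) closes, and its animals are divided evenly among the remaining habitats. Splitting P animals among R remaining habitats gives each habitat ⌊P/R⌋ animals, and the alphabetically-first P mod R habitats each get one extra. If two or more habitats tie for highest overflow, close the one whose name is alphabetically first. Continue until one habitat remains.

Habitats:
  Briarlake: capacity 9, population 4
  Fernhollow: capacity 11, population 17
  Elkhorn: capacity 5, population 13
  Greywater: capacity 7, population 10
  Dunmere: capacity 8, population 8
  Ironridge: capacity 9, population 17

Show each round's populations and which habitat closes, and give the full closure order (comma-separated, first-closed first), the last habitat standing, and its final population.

Round 1: Briarlake=4 Dunmere=8 Elkhorn=13 Fernhollow=17 Greywater=10 Ironridge=17 → close Elkhorn (overflow 8)
  13÷5 = 2 each, +1 to first 3
Round 2: Briarlake=7 Dunmere=11 Fernhollow=20 Greywater=12 Ironridge=19 → close Ironridge (overflow 10)
  19÷4 = 4 each, +1 to first 3
Round 3: Briarlake=12 Dunmere=16 Fernhollow=25 Greywater=16 → close Fernhollow (overflow 14)
  25÷3 = 8 each, +1 to first 1
Round 4: Briarlake=21 Dunmere=24 Greywater=24 → close Greywater (overflow 17)
  24÷2 = 12 each, +1 to first 0
Round 5: Briarlake=33 Dunmere=36 → close Dunmere (overflow 28)
  36÷1 = 36 each, +1 to first 0

Closure order: Elkhorn, Ironridge, Fernhollow, Greywater, Dunmere
Last habitat: Briarlake with 69 animals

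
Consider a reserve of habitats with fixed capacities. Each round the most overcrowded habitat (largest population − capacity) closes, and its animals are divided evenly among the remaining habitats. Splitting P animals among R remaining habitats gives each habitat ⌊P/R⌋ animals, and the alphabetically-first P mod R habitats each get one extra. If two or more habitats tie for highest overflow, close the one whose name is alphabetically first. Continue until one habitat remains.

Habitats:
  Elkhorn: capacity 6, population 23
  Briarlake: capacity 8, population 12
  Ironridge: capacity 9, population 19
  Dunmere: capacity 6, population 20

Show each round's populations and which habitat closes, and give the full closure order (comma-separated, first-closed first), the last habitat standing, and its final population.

Closure order: Elkhorn, Dunmere, Ironridge
Last habitat: Briarlake with 74 animals

Round 1: Briarlake=12 Dunmere=20 Elkhorn=23 Ironridge=19 → close Elkhorn (overflow 17)
  23÷3 = 7 each, +1 to first 2
Round 2: Briarlake=20 Dunmere=28 Ironridge=26 → close Dunmere (overflow 22)
  28÷2 = 14 each, +1 to first 0
Round 3: Briarlake=34 Ironridge=40 → close Ironridge (overflow 31)
  40÷1 = 40 each, +1 to first 0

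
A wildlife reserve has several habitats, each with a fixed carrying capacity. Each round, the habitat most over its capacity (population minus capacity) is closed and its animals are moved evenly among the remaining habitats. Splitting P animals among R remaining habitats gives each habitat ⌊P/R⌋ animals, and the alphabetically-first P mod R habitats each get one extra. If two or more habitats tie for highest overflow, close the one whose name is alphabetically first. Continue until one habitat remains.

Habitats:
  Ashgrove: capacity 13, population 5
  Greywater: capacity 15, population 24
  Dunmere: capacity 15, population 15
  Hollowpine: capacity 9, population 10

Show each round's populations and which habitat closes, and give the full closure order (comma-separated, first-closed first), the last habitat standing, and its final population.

Round 1: Ashgrove=5 Dunmere=15 Greywater=24 Hollowpine=10 → close Greywater (overflow 9)
  24÷3 = 8 each, +1 to first 0
Round 2: Ashgrove=13 Dunmere=23 Hollowpine=18 → close Hollowpine (overflow 9)
  18÷2 = 9 each, +1 to first 0
Round 3: Ashgrove=22 Dunmere=32 → close Dunmere (overflow 17)
  32÷1 = 32 each, +1 to first 0

Closure order: Greywater, Hollowpine, Dunmere
Last habitat: Ashgrove with 54 animals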